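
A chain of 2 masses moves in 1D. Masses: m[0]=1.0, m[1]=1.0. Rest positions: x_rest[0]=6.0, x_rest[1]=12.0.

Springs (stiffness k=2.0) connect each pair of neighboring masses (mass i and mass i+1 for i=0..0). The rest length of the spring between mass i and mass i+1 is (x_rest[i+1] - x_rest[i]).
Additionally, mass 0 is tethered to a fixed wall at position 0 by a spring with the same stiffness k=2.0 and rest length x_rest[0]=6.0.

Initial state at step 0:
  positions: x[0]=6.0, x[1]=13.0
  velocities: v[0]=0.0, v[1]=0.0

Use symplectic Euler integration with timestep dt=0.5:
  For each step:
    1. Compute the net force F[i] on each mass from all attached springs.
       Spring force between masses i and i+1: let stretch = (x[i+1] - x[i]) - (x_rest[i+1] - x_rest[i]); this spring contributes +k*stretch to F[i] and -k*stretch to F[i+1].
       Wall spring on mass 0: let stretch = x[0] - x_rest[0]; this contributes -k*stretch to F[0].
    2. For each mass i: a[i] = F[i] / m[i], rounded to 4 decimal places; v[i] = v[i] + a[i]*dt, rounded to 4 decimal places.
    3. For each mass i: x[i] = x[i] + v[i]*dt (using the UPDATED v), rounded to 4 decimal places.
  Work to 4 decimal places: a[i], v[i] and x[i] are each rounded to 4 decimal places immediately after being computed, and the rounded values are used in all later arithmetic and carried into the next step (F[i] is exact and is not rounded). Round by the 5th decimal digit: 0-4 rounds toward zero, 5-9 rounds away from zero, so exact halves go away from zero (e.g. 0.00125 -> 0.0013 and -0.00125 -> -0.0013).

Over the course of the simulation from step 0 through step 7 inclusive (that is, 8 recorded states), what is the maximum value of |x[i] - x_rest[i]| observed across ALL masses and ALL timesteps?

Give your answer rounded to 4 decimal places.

Step 0: x=[6.0000 13.0000] v=[0.0000 0.0000]
Step 1: x=[6.5000 12.5000] v=[1.0000 -1.0000]
Step 2: x=[6.7500 12.0000] v=[0.5000 -1.0000]
Step 3: x=[6.2500 11.8750] v=[-1.0000 -0.2500]
Step 4: x=[5.4375 11.9375] v=[-1.6250 0.1250]
Step 5: x=[5.1563 11.7500] v=[-0.5625 -0.3750]
Step 6: x=[5.5938 11.2657] v=[0.8749 -0.9687]
Step 7: x=[6.0703 10.9454] v=[0.9530 -0.6406]
Max displacement = 1.0546

Answer: 1.0546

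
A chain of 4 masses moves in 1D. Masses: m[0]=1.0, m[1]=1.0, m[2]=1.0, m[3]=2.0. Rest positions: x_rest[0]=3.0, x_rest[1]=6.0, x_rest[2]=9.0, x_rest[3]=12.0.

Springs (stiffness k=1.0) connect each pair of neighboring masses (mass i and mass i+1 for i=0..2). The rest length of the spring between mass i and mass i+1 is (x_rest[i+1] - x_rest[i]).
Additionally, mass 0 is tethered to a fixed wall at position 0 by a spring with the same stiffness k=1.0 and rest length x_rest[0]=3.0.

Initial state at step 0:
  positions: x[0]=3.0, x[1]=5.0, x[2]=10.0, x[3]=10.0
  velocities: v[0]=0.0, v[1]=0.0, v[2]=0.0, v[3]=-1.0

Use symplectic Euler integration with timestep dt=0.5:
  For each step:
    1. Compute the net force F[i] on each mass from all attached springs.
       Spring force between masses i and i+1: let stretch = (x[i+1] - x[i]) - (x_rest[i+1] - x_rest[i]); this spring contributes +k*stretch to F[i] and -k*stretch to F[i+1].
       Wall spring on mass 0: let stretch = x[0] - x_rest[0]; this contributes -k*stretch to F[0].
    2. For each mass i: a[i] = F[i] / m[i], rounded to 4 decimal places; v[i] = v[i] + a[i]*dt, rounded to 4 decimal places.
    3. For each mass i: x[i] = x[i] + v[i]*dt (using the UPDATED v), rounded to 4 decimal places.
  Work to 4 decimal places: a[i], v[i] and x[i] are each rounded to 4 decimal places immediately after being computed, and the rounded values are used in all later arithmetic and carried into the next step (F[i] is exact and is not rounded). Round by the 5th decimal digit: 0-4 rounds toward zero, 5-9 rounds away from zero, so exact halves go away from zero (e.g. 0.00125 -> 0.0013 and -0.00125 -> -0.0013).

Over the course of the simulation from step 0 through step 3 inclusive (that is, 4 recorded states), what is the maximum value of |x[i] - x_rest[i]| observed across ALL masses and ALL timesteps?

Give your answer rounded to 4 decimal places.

Step 0: x=[3.0000 5.0000 10.0000 10.0000] v=[0.0000 0.0000 0.0000 -1.0000]
Step 1: x=[2.7500 5.7500 8.7500 9.8750] v=[-0.5000 1.5000 -2.5000 -0.2500]
Step 2: x=[2.5625 6.5000 7.0313 9.9844] v=[-0.3750 1.5000 -3.4375 0.2188]
Step 3: x=[2.7188 6.3985 5.9180 10.0997] v=[0.3125 -0.2031 -2.2266 0.2306]
Max displacement = 3.0820

Answer: 3.0820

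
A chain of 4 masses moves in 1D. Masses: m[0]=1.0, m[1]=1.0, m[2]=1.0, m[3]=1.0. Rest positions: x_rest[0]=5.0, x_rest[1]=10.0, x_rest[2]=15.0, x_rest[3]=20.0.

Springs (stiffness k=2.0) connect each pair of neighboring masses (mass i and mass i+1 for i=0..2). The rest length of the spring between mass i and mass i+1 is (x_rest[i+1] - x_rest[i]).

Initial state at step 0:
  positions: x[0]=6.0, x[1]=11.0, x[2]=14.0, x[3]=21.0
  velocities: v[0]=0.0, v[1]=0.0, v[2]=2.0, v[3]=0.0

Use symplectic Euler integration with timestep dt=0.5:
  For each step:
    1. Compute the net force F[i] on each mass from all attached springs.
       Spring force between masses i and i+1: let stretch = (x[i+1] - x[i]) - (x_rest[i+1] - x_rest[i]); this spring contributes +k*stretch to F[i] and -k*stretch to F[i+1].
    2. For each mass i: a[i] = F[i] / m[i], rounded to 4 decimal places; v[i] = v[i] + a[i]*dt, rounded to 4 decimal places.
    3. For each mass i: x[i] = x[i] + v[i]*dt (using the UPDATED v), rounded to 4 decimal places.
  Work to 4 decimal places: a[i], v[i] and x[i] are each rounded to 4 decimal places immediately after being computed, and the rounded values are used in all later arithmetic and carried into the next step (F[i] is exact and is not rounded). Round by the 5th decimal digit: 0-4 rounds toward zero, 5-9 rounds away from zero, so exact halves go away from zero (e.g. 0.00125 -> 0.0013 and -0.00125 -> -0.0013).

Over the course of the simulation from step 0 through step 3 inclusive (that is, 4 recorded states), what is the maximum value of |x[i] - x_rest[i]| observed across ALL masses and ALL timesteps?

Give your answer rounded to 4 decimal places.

Answer: 3.0000

Derivation:
Step 0: x=[6.0000 11.0000 14.0000 21.0000] v=[0.0000 0.0000 2.0000 0.0000]
Step 1: x=[6.0000 10.0000 17.0000 20.0000] v=[0.0000 -2.0000 6.0000 -2.0000]
Step 2: x=[5.5000 10.5000 18.0000 20.0000] v=[-1.0000 1.0000 2.0000 0.0000]
Step 3: x=[5.0000 12.2500 16.2500 21.5000] v=[-1.0000 3.5000 -3.5000 3.0000]
Max displacement = 3.0000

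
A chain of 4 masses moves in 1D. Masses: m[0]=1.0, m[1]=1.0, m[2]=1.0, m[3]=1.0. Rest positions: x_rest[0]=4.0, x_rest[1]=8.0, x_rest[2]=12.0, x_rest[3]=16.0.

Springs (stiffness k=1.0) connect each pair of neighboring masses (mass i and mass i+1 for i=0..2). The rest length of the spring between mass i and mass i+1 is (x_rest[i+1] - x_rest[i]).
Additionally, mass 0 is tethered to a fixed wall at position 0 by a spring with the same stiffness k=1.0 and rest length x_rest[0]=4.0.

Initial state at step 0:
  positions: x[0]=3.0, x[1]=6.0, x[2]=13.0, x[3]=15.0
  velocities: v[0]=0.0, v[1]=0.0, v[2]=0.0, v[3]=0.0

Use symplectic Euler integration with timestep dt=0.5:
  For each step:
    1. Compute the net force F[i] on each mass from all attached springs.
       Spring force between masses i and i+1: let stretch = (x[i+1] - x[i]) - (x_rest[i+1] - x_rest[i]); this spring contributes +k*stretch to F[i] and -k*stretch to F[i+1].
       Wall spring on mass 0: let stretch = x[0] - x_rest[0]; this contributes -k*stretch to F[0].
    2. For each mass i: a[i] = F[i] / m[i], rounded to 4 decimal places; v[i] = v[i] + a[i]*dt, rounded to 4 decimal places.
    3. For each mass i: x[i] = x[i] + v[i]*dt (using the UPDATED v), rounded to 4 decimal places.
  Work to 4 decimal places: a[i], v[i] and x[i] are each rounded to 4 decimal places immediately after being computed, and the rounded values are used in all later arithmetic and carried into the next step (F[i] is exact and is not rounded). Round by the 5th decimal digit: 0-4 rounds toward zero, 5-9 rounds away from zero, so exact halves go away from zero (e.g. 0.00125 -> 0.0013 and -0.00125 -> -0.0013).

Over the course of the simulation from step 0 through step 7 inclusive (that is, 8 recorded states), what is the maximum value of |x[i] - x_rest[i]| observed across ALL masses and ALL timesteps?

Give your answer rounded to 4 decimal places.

Step 0: x=[3.0000 6.0000 13.0000 15.0000] v=[0.0000 0.0000 0.0000 0.0000]
Step 1: x=[3.0000 7.0000 11.7500 15.5000] v=[0.0000 2.0000 -2.5000 1.0000]
Step 2: x=[3.2500 8.1875 10.2500 16.0625] v=[0.5000 2.3750 -3.0000 1.1250]
Step 3: x=[3.9219 8.6563 9.6875 16.1719] v=[1.3438 0.9375 -1.1250 0.2188]
Step 4: x=[4.7970 8.1993 10.4883 15.6602] v=[1.7501 -0.9141 1.6016 -1.0234]
Step 5: x=[5.3234 7.4639 12.0099 14.8555] v=[1.0528 -1.4708 3.0431 -1.6094]
Step 6: x=[5.0541 7.3299 13.1064 14.3394] v=[-0.5387 -0.2681 2.1929 -1.0322]
Step 7: x=[4.0902 8.0711 13.0670 14.5151] v=[-1.9279 1.4823 -0.0789 0.3513]
Max displacement = 2.3125

Answer: 2.3125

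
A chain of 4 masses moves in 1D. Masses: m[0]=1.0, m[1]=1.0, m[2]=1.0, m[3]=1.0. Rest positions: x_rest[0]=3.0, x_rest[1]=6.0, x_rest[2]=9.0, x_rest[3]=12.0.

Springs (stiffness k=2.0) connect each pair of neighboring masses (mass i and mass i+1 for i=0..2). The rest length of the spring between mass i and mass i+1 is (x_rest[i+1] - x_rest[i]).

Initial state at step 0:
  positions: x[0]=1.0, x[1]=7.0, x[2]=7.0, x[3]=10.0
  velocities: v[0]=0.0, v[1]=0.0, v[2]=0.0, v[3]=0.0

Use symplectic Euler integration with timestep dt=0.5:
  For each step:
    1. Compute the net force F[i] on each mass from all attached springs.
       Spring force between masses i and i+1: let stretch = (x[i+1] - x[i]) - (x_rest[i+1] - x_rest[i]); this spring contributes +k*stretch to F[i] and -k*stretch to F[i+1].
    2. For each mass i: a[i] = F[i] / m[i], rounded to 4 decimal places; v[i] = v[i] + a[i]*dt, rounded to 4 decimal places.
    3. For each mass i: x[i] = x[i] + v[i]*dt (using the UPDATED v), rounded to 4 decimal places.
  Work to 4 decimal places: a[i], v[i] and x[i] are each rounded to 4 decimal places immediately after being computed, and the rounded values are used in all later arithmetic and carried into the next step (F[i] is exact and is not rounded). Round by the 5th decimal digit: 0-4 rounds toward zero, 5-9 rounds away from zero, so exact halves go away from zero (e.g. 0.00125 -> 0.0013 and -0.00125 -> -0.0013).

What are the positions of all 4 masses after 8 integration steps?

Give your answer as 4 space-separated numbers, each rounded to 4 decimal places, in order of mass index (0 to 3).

Step 0: x=[1.0000 7.0000 7.0000 10.0000] v=[0.0000 0.0000 0.0000 0.0000]
Step 1: x=[2.5000 4.0000 8.5000 10.0000] v=[3.0000 -6.0000 3.0000 0.0000]
Step 2: x=[3.2500 2.5000 8.5000 10.7500] v=[1.5000 -3.0000 0.0000 1.5000]
Step 3: x=[2.1250 4.3750 6.6250 11.8750] v=[-2.2500 3.7500 -3.7500 2.2500]
Step 4: x=[0.6250 6.2500 6.2500 11.8750] v=[-3.0000 3.7500 -0.7500 0.0000]
Step 5: x=[0.4375 5.3125 8.6875 10.5625] v=[-0.3750 -1.8750 4.8750 -2.6250]
Step 6: x=[1.1875 3.6250 10.3750 9.8125] v=[1.5000 -3.3750 3.3750 -1.5000]
Step 7: x=[1.6563 4.0938 8.4063 10.8438] v=[0.9375 0.9375 -3.9375 2.0625]
Step 8: x=[1.8438 5.5001 5.5001 12.1563] v=[0.3750 2.8125 -5.8125 2.6250]

Answer: 1.8438 5.5001 5.5001 12.1563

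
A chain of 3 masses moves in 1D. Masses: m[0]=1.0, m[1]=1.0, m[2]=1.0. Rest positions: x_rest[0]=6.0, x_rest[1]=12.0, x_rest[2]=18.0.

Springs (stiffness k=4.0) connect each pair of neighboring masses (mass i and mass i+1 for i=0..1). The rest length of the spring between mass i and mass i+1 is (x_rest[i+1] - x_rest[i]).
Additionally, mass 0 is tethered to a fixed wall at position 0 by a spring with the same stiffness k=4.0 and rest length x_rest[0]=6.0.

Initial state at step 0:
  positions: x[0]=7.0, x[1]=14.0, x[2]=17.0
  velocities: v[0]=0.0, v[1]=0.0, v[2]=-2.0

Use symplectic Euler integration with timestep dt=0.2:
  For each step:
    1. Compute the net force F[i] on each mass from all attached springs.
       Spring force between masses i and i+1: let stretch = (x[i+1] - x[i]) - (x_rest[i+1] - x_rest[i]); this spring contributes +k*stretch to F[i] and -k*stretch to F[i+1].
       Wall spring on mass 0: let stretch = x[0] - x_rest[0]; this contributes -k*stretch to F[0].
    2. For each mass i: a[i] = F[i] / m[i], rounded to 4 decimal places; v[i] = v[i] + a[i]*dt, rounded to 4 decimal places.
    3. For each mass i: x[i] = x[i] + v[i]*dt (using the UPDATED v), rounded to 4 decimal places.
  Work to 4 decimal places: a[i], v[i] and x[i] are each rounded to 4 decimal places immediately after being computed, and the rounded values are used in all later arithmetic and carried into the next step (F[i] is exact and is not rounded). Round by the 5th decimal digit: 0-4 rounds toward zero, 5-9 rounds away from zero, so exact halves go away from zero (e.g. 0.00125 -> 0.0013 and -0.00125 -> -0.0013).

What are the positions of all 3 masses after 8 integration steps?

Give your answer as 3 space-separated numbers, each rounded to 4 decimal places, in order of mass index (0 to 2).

Step 0: x=[7.0000 14.0000 17.0000] v=[0.0000 0.0000 -2.0000]
Step 1: x=[7.0000 13.3600 17.0800] v=[0.0000 -3.2000 0.4000]
Step 2: x=[6.8976 12.2976 17.5248] v=[-0.5120 -5.3120 2.2240]
Step 3: x=[6.5556 11.2076 18.0932] v=[-1.7101 -5.4502 2.8422]
Step 4: x=[5.9090 10.4749 18.5199] v=[-3.2330 -3.6633 2.1337]
Step 5: x=[5.0475 10.2989 18.6194] v=[-4.3075 -0.8800 0.4977]
Step 6: x=[4.2186 10.6140 18.3477] v=[-4.1444 1.5753 -1.3587]
Step 7: x=[3.7380 11.1432 17.7986] v=[-2.4030 2.6459 -2.7457]
Step 8: x=[3.8442 11.5524 17.1446] v=[0.5308 2.0461 -3.2700]

Answer: 3.8442 11.5524 17.1446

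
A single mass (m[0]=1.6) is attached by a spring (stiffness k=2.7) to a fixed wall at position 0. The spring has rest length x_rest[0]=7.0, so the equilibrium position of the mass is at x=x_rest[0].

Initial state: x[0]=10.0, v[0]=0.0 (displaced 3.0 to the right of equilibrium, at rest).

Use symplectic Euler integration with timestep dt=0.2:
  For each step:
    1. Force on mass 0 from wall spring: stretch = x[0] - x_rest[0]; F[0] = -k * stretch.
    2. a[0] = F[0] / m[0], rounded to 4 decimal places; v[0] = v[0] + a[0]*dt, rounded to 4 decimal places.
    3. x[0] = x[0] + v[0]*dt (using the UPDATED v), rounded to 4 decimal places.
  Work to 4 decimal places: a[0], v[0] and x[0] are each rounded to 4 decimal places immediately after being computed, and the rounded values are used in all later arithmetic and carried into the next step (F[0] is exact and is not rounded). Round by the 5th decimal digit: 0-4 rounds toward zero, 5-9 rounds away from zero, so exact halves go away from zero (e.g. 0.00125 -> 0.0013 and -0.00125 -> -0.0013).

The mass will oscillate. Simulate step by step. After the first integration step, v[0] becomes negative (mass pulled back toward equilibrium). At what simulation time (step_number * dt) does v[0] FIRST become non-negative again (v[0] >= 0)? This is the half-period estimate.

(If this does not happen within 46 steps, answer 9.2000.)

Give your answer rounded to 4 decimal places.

Step 0: x=[10.0000] v=[0.0000]
Step 1: x=[9.7975] v=[-1.0125]
Step 2: x=[9.4062] v=[-1.9567]
Step 3: x=[8.8524] v=[-2.7688]
Step 4: x=[8.1736] v=[-3.3940]
Step 5: x=[7.4156] v=[-3.7901]
Step 6: x=[6.6295] v=[-3.9304]
Step 7: x=[5.8684] v=[-3.8054]
Step 8: x=[5.1837] v=[-3.4235]
Step 9: x=[4.6216] v=[-2.8105]
Step 10: x=[4.2200] v=[-2.0078]
Step 11: x=[4.0061] v=[-1.0695]
Step 12: x=[3.9943] v=[-0.0591]
Step 13: x=[4.1854] v=[0.9553]
First v>=0 after going negative at step 13, time=2.6000

Answer: 2.6000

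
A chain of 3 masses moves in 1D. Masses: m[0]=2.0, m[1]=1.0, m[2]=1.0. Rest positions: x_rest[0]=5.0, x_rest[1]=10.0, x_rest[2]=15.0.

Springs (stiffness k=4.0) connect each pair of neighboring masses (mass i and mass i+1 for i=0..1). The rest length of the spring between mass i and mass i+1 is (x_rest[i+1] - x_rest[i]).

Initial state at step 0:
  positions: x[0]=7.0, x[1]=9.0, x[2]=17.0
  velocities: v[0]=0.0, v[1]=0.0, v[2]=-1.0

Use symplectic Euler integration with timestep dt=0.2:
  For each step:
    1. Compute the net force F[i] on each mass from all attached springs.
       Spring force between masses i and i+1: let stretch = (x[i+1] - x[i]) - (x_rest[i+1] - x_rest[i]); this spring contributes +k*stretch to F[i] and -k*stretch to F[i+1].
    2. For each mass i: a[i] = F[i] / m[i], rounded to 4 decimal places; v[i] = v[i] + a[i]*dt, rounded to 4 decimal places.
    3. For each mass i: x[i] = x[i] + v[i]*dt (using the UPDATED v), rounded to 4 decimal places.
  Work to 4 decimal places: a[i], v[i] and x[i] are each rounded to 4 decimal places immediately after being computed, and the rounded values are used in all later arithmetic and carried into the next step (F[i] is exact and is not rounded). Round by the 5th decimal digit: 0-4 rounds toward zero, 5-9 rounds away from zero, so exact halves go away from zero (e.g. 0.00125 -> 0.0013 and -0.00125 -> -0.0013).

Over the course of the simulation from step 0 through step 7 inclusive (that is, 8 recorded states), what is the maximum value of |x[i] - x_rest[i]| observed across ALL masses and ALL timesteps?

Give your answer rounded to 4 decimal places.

Answer: 3.2577

Derivation:
Step 0: x=[7.0000 9.0000 17.0000] v=[0.0000 0.0000 -1.0000]
Step 1: x=[6.7600 9.9600 16.3200] v=[-1.2000 4.8000 -3.4000]
Step 2: x=[6.3760 11.4256 15.4224] v=[-1.9200 7.3280 -4.4880]
Step 3: x=[5.9960 12.7228 14.6853] v=[-1.9002 6.4858 -3.6854]
Step 4: x=[5.7541 13.2577 14.4342] v=[-1.2095 2.6744 -1.2554]
Step 5: x=[5.7125 12.7802 14.7949] v=[-0.2081 -2.3873 1.8034]
Step 6: x=[5.8363 11.4943 15.6332] v=[0.6190 -6.4297 4.1916]
Step 7: x=[6.0127 9.9653 16.6093] v=[0.8822 -7.6450 4.8805]
Max displacement = 3.2577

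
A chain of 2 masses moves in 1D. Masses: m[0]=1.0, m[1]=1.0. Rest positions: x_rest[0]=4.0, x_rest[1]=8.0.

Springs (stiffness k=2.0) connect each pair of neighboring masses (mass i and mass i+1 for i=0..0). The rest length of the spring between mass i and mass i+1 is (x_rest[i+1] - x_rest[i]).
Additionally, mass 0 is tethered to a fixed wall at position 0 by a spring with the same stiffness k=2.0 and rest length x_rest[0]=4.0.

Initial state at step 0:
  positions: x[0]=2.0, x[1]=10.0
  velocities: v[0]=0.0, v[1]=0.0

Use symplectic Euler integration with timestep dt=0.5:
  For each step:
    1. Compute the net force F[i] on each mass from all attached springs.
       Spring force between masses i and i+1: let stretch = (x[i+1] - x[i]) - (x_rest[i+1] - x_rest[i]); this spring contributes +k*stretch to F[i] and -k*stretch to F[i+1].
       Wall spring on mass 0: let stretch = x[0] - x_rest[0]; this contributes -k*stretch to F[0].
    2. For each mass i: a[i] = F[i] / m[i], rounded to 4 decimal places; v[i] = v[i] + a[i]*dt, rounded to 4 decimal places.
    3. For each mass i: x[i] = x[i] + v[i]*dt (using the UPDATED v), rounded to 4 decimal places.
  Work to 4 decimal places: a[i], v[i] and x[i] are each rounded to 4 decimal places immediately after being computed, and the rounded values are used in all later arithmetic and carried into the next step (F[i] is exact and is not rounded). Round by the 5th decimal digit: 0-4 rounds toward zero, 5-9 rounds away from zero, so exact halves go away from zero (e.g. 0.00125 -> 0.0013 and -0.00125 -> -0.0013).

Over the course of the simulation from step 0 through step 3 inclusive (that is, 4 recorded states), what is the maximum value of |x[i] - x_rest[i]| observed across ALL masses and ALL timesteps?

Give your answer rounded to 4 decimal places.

Answer: 3.0000

Derivation:
Step 0: x=[2.0000 10.0000] v=[0.0000 0.0000]
Step 1: x=[5.0000 8.0000] v=[6.0000 -4.0000]
Step 2: x=[7.0000 6.5000] v=[4.0000 -3.0000]
Step 3: x=[5.2500 7.2500] v=[-3.5000 1.5000]
Max displacement = 3.0000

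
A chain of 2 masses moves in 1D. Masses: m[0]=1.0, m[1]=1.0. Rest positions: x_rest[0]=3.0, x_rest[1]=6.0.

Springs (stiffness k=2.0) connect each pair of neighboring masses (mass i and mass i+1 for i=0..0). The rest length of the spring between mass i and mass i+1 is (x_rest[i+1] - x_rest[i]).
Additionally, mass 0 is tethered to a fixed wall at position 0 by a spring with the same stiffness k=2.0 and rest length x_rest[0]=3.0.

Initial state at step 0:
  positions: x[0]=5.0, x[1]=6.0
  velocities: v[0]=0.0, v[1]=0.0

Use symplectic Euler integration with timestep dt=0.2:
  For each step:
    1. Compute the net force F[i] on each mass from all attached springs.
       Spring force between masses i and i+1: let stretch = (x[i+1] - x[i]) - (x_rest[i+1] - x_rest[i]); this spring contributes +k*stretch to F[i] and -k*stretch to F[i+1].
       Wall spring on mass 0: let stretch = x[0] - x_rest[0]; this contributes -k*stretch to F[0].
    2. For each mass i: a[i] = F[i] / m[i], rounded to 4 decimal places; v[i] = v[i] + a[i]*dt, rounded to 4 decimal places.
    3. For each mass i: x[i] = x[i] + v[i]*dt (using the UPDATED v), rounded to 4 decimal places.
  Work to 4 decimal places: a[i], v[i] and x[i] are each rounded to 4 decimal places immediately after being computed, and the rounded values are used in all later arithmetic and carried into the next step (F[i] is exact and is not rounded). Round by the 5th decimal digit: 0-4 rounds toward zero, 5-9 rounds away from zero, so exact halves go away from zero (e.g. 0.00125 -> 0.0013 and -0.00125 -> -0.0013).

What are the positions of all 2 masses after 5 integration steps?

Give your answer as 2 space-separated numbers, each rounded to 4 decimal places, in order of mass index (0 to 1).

Step 0: x=[5.0000 6.0000] v=[0.0000 0.0000]
Step 1: x=[4.6800 6.1600] v=[-1.6000 0.8000]
Step 2: x=[4.1040 6.4416] v=[-2.8800 1.4080]
Step 3: x=[3.3867 6.7762] v=[-3.5866 1.6730]
Step 4: x=[2.6696 7.0796] v=[-3.5855 1.5172]
Step 5: x=[2.0917 7.2702] v=[-2.8893 0.9532]

Answer: 2.0917 7.2702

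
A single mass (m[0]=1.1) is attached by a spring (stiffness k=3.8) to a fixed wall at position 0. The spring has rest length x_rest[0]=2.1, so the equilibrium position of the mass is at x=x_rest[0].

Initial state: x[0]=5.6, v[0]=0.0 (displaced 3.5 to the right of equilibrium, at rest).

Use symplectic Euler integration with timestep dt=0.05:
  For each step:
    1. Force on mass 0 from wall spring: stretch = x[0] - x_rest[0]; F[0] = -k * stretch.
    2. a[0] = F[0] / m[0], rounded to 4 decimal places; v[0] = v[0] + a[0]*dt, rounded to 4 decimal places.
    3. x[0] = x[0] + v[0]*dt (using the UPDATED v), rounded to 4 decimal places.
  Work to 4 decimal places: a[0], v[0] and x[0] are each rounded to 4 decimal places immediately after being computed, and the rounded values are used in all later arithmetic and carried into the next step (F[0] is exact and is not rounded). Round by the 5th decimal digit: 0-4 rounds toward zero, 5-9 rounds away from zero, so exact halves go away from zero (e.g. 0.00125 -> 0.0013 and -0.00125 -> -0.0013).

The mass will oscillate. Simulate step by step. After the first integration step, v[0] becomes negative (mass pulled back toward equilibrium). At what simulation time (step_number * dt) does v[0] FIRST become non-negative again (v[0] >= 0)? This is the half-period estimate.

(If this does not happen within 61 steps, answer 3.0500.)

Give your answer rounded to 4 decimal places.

Answer: 1.7000

Derivation:
Step 0: x=[5.6000] v=[0.0000]
Step 1: x=[5.5698] v=[-0.6045]
Step 2: x=[5.5096] v=[-1.2038]
Step 3: x=[5.4200] v=[-1.7927]
Step 4: x=[5.3017] v=[-2.3662]
Step 5: x=[5.1557] v=[-2.9192]
Step 6: x=[4.9834] v=[-3.4470]
Step 7: x=[4.7862] v=[-3.9450]
Step 8: x=[4.5658] v=[-4.4090]
Step 9: x=[4.3241] v=[-4.8349]
Step 10: x=[4.0631] v=[-5.2191]
Step 11: x=[3.7852] v=[-5.5582]
Step 12: x=[3.4927] v=[-5.8493]
Step 13: x=[3.1882] v=[-6.0899]
Step 14: x=[2.8743] v=[-6.2779]
Step 15: x=[2.5537] v=[-6.4116]
Step 16: x=[2.2292] v=[-6.4900]
Step 17: x=[1.9036] v=[-6.5123]
Step 18: x=[1.5797] v=[-6.4784]
Step 19: x=[1.2603] v=[-6.3885]
Step 20: x=[0.9481] v=[-6.2435]
Step 21: x=[0.6459] v=[-6.0445]
Step 22: x=[0.3562] v=[-5.7933]
Step 23: x=[0.0816] v=[-5.4921]
Step 24: x=[-0.1756] v=[-5.1435]
Step 25: x=[-0.4131] v=[-4.7504]
Step 26: x=[-0.6289] v=[-4.3163]
Step 27: x=[-0.8211] v=[-3.8449]
Step 28: x=[-0.9881] v=[-3.3403]
Step 29: x=[-1.1284] v=[-2.8069]
Step 30: x=[-1.2409] v=[-2.2493]
Step 31: x=[-1.3245] v=[-1.6722]
Step 32: x=[-1.3785] v=[-1.0807]
Step 33: x=[-1.4025] v=[-0.4799]
Step 34: x=[-1.3962] v=[0.1251]
First v>=0 after going negative at step 34, time=1.7000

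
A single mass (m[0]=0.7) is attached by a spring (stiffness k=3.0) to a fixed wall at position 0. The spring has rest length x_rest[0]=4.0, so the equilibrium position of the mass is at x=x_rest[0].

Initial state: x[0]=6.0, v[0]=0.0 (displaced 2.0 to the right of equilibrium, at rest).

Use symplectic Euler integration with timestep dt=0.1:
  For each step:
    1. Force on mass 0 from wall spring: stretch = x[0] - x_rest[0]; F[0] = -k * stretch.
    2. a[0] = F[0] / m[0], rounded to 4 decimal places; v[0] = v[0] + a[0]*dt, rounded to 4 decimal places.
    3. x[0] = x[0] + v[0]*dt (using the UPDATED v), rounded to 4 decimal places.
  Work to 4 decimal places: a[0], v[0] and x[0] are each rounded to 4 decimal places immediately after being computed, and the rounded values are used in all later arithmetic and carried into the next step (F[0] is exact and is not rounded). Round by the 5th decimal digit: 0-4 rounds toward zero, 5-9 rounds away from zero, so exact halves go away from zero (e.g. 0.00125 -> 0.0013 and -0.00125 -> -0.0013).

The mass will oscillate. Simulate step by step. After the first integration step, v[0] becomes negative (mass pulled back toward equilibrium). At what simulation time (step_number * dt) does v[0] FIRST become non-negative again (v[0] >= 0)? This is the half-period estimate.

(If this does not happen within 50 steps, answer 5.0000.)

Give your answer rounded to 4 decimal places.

Answer: 1.6000

Derivation:
Step 0: x=[6.0000] v=[0.0000]
Step 1: x=[5.9143] v=[-0.8571]
Step 2: x=[5.7466] v=[-1.6775]
Step 3: x=[5.5040] v=[-2.4260]
Step 4: x=[5.1969] v=[-3.0706]
Step 5: x=[4.8385] v=[-3.5836]
Step 6: x=[4.4442] v=[-3.9430]
Step 7: x=[4.0309] v=[-4.1334]
Step 8: x=[3.6162] v=[-4.1466]
Step 9: x=[3.2180] v=[-3.9821]
Step 10: x=[2.8533] v=[-3.6470]
Step 11: x=[2.5377] v=[-3.1556]
Step 12: x=[2.2848] v=[-2.5289]
Step 13: x=[2.1054] v=[-1.7938]
Step 14: x=[2.0072] v=[-0.9818]
Step 15: x=[1.9944] v=[-0.1277]
Step 16: x=[2.0676] v=[0.7318]
First v>=0 after going negative at step 16, time=1.6000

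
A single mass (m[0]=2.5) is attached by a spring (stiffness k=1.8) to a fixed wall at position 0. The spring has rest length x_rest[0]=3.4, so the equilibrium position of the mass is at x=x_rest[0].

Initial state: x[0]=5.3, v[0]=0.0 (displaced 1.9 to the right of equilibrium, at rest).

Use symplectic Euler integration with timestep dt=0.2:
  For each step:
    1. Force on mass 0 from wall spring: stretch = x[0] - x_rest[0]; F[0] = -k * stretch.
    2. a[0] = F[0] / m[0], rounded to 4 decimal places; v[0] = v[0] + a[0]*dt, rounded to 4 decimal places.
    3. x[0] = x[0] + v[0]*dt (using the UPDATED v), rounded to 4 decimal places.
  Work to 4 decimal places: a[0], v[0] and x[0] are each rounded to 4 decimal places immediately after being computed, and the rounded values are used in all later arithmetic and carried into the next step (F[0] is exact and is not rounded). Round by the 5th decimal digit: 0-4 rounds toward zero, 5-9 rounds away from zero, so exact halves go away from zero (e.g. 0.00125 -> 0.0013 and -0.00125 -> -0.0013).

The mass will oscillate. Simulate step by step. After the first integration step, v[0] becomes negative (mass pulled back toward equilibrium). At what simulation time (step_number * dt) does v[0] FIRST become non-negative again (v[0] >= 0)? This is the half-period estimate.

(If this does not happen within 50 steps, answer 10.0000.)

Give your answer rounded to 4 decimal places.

Answer: 3.8000

Derivation:
Step 0: x=[5.3000] v=[0.0000]
Step 1: x=[5.2453] v=[-0.2736]
Step 2: x=[5.1374] v=[-0.5393]
Step 3: x=[4.9795] v=[-0.7895]
Step 4: x=[4.7761] v=[-1.0169]
Step 5: x=[4.5331] v=[-1.2151]
Step 6: x=[4.2574] v=[-1.3783]
Step 7: x=[3.9570] v=[-1.5018]
Step 8: x=[3.6406] v=[-1.5820]
Step 9: x=[3.3173] v=[-1.6166]
Step 10: x=[2.9964] v=[-1.6047]
Step 11: x=[2.6871] v=[-1.5466]
Step 12: x=[2.3983] v=[-1.4439]
Step 13: x=[2.1384] v=[-1.2997]
Step 14: x=[1.9148] v=[-1.1180]
Step 15: x=[1.7340] v=[-0.9041]
Step 16: x=[1.6012] v=[-0.6642]
Step 17: x=[1.5202] v=[-0.4052]
Step 18: x=[1.4933] v=[-0.1345]
Step 19: x=[1.5213] v=[0.1401]
First v>=0 after going negative at step 19, time=3.8000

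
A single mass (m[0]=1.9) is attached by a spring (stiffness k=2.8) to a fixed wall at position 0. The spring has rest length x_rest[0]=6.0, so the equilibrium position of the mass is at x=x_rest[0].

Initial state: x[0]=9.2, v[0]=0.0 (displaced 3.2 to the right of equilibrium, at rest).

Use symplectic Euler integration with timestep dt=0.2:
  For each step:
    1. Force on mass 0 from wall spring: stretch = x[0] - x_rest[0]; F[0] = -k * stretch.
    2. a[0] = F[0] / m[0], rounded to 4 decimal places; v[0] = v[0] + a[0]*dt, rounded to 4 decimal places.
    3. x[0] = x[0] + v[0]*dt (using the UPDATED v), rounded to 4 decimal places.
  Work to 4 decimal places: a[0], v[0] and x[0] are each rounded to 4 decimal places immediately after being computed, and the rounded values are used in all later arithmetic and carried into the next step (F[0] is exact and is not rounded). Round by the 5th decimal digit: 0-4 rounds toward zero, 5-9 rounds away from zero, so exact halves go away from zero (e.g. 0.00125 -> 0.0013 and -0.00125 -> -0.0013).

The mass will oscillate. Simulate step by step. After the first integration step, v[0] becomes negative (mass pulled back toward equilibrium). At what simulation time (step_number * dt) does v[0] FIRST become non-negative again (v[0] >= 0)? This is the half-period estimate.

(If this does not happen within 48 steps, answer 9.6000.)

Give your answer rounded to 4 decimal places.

Step 0: x=[9.2000] v=[0.0000]
Step 1: x=[9.0114] v=[-0.9432]
Step 2: x=[8.6452] v=[-1.8308]
Step 3: x=[8.1231] v=[-2.6104]
Step 4: x=[7.4759] v=[-3.2362]
Step 5: x=[6.7417] v=[-3.6712]
Step 6: x=[5.9637] v=[-3.8898]
Step 7: x=[5.1879] v=[-3.8791]
Step 8: x=[4.4600] v=[-3.6397]
Step 9: x=[3.8228] v=[-3.1858]
Step 10: x=[3.3140] v=[-2.5441]
Step 11: x=[2.9635] v=[-1.7524]
Step 12: x=[2.7920] v=[-0.8574]
Step 13: x=[2.8096] v=[0.0881]
First v>=0 after going negative at step 13, time=2.6000

Answer: 2.6000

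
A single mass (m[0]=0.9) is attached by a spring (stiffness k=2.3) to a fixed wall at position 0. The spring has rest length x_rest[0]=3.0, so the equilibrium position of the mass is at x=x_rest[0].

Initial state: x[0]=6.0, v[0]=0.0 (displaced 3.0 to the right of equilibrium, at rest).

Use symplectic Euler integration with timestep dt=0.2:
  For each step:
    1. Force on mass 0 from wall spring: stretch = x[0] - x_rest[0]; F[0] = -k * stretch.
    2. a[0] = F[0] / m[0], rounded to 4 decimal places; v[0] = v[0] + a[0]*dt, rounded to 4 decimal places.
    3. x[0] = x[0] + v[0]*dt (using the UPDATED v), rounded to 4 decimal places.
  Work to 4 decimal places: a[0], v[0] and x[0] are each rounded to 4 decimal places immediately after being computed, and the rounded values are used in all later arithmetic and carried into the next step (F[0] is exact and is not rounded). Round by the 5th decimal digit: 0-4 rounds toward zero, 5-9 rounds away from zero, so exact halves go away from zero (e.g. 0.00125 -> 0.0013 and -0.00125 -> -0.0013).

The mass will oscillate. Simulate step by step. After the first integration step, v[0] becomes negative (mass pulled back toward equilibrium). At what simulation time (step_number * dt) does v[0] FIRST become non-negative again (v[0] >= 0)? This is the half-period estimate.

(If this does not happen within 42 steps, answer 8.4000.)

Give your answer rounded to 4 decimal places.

Answer: 2.0000

Derivation:
Step 0: x=[6.0000] v=[0.0000]
Step 1: x=[5.6933] v=[-1.5333]
Step 2: x=[5.1113] v=[-2.9099]
Step 3: x=[4.3135] v=[-3.9890]
Step 4: x=[3.3814] v=[-4.6603]
Step 5: x=[2.4104] v=[-4.8552]
Step 6: x=[1.4996] v=[-4.5538]
Step 7: x=[0.7422] v=[-3.7869]
Step 8: x=[0.2156] v=[-2.6329]
Step 9: x=[-0.0264] v=[-1.2098]
Step 10: x=[0.0410] v=[0.3370]
First v>=0 after going negative at step 10, time=2.0000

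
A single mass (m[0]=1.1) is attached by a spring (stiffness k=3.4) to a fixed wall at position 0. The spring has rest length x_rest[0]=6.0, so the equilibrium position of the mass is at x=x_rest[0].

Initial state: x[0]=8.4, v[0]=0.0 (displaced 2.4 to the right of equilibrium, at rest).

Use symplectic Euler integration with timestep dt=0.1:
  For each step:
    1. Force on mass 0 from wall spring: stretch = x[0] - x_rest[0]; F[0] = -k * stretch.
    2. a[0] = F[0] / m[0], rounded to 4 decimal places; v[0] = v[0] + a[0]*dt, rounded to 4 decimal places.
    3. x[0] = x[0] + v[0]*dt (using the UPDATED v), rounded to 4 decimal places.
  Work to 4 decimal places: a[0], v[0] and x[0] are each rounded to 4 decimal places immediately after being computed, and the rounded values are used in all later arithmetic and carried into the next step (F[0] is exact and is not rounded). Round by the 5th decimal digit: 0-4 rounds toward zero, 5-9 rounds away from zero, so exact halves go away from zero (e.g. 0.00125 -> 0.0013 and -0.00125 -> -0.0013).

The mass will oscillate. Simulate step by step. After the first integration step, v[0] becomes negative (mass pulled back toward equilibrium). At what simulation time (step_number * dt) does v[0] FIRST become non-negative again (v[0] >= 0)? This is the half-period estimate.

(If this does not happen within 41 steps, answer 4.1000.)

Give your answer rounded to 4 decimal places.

Answer: 1.8000

Derivation:
Step 0: x=[8.4000] v=[0.0000]
Step 1: x=[8.3258] v=[-0.7418]
Step 2: x=[8.1797] v=[-1.4607]
Step 3: x=[7.9663] v=[-2.1344]
Step 4: x=[7.6921] v=[-2.7422]
Step 5: x=[7.3656] v=[-3.2652]
Step 6: x=[6.9969] v=[-3.6873]
Step 7: x=[6.5974] v=[-3.9954]
Step 8: x=[6.1794] v=[-4.1801]
Step 9: x=[5.7558] v=[-4.2356]
Step 10: x=[5.3398] v=[-4.1601]
Step 11: x=[4.9442] v=[-3.9560]
Step 12: x=[4.5812] v=[-3.6297]
Step 13: x=[4.2621] v=[-3.1912]
Step 14: x=[3.9967] v=[-2.6540]
Step 15: x=[3.7932] v=[-2.0348]
Step 16: x=[3.6579] v=[-1.3527]
Step 17: x=[3.5950] v=[-0.6288]
Step 18: x=[3.6065] v=[0.1146]
First v>=0 after going negative at step 18, time=1.8000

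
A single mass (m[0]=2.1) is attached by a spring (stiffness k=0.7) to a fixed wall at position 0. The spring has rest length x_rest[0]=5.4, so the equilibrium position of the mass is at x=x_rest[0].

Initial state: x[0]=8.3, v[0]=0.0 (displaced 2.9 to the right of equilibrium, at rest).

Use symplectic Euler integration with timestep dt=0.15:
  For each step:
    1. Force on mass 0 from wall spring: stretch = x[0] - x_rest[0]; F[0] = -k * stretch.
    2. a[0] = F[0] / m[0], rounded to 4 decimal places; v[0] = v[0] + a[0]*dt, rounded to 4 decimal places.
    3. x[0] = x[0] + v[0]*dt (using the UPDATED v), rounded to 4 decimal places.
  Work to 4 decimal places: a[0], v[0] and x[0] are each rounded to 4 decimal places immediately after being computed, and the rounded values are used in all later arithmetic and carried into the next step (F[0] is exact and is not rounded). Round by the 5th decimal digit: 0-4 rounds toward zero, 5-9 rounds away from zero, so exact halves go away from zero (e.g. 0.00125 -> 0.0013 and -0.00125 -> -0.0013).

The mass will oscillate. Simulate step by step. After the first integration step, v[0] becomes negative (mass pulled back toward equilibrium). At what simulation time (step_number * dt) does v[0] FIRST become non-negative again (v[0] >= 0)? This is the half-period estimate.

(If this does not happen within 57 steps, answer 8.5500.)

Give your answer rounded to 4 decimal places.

Step 0: x=[8.3000] v=[0.0000]
Step 1: x=[8.2783] v=[-0.1450]
Step 2: x=[8.2350] v=[-0.2889]
Step 3: x=[8.1704] v=[-0.4307]
Step 4: x=[8.0850] v=[-0.5692]
Step 5: x=[7.9795] v=[-0.7035]
Step 6: x=[7.8546] v=[-0.8325]
Step 7: x=[7.7113] v=[-0.9552]
Step 8: x=[7.5507] v=[-1.0708]
Step 9: x=[7.3740] v=[-1.1783]
Step 10: x=[7.1825] v=[-1.2770]
Step 11: x=[6.9776] v=[-1.3661]
Step 12: x=[6.7609] v=[-1.4450]
Step 13: x=[6.5340] v=[-1.5130]
Step 14: x=[6.2985] v=[-1.5697]
Step 15: x=[6.0563] v=[-1.6146]
Step 16: x=[5.8092] v=[-1.6474]
Step 17: x=[5.5590] v=[-1.6679]
Step 18: x=[5.3076] v=[-1.6759]
Step 19: x=[5.0569] v=[-1.6713]
Step 20: x=[4.8088] v=[-1.6541]
Step 21: x=[4.5651] v=[-1.6245]
Step 22: x=[4.3277] v=[-1.5828]
Step 23: x=[4.0983] v=[-1.5292]
Step 24: x=[3.8787] v=[-1.4641]
Step 25: x=[3.6705] v=[-1.3880]
Step 26: x=[3.4753] v=[-1.3015]
Step 27: x=[3.2945] v=[-1.2053]
Step 28: x=[3.1295] v=[-1.1000]
Step 29: x=[2.9815] v=[-0.9865]
Step 30: x=[2.8517] v=[-0.8656]
Step 31: x=[2.7410] v=[-0.7382]
Step 32: x=[2.6502] v=[-0.6053]
Step 33: x=[2.5800] v=[-0.4678]
Step 34: x=[2.5310] v=[-0.3268]
Step 35: x=[2.5035] v=[-0.1834]
Step 36: x=[2.4977] v=[-0.0386]
Step 37: x=[2.5137] v=[0.1065]
First v>=0 after going negative at step 37, time=5.5500

Answer: 5.5500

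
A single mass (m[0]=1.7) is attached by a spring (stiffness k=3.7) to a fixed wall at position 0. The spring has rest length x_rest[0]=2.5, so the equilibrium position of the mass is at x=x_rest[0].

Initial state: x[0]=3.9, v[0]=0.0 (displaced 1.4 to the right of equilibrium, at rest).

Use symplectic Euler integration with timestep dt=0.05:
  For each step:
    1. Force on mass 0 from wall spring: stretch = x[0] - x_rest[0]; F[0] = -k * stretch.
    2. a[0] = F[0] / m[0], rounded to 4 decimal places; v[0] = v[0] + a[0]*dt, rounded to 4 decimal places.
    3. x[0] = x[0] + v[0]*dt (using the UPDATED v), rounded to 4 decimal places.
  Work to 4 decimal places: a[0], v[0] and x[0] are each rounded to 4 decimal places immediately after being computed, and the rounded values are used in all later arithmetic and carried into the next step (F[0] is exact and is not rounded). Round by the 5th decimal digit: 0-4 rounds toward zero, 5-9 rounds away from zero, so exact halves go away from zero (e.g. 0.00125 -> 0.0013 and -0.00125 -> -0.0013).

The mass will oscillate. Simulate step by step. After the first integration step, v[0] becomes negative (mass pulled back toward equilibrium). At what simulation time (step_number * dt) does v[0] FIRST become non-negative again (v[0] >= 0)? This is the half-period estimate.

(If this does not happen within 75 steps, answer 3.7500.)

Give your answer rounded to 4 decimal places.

Answer: 2.1500

Derivation:
Step 0: x=[3.9000] v=[0.0000]
Step 1: x=[3.8924] v=[-0.1524]
Step 2: x=[3.8772] v=[-0.3039]
Step 3: x=[3.8545] v=[-0.4538]
Step 4: x=[3.8244] v=[-0.6012]
Step 5: x=[3.7871] v=[-0.7453]
Step 6: x=[3.7428] v=[-0.8854]
Step 7: x=[3.6918] v=[-1.0206]
Step 8: x=[3.6343] v=[-1.1503]
Step 9: x=[3.5706] v=[-1.2737]
Step 10: x=[3.5011] v=[-1.3902]
Step 11: x=[3.4261] v=[-1.4991]
Step 12: x=[3.3461] v=[-1.5999]
Step 13: x=[3.2615] v=[-1.6920]
Step 14: x=[3.1728] v=[-1.7749]
Step 15: x=[3.0804] v=[-1.8481]
Step 16: x=[2.9848] v=[-1.9113]
Step 17: x=[2.8866] v=[-1.9641]
Step 18: x=[2.7863] v=[-2.0062]
Step 19: x=[2.6844] v=[-2.0374]
Step 20: x=[2.5815] v=[-2.0575]
Step 21: x=[2.4782] v=[-2.0664]
Step 22: x=[2.3750] v=[-2.0640]
Step 23: x=[2.2725] v=[-2.0504]
Step 24: x=[2.1712] v=[-2.0256]
Step 25: x=[2.0717] v=[-1.9898]
Step 26: x=[1.9745] v=[-1.9432]
Step 27: x=[1.8802] v=[-1.8860]
Step 28: x=[1.7893] v=[-1.8186]
Step 29: x=[1.7022] v=[-1.7413]
Step 30: x=[1.6195] v=[-1.6545]
Step 31: x=[1.5416] v=[-1.5587]
Step 32: x=[1.4689] v=[-1.4544]
Step 33: x=[1.4018] v=[-1.3422]
Step 34: x=[1.3407] v=[-1.2227]
Step 35: x=[1.2859] v=[-1.0965]
Step 36: x=[1.2377] v=[-0.9644]
Step 37: x=[1.1964] v=[-0.8270]
Step 38: x=[1.1621] v=[-0.6851]
Step 39: x=[1.1351] v=[-0.5395]
Step 40: x=[1.1156] v=[-0.3910]
Step 41: x=[1.1036] v=[-0.2403]
Step 42: x=[1.0992] v=[-0.0883]
Step 43: x=[1.1024] v=[0.0641]
First v>=0 after going negative at step 43, time=2.1500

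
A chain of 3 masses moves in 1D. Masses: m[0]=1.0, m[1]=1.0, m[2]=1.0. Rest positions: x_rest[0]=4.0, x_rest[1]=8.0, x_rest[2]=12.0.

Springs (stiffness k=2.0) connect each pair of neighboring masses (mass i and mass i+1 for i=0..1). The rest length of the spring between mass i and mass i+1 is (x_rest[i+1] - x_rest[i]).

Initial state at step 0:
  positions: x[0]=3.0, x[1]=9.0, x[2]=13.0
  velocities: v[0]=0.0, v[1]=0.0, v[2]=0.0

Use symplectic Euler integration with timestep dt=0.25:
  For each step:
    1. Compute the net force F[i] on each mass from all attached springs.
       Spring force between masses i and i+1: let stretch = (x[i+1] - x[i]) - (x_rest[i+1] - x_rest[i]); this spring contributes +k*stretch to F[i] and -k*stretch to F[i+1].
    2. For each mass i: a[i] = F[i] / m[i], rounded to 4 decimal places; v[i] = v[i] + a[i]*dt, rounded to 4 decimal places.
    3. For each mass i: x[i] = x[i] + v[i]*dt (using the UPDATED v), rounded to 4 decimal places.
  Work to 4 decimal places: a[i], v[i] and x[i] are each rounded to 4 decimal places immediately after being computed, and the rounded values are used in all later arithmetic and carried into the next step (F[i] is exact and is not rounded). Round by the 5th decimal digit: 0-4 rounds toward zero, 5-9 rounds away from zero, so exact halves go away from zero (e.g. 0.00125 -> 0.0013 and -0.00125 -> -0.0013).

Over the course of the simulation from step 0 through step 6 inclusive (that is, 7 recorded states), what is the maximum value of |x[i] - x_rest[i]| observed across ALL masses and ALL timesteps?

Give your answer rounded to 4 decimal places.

Answer: 1.2348

Derivation:
Step 0: x=[3.0000 9.0000 13.0000] v=[0.0000 0.0000 0.0000]
Step 1: x=[3.2500 8.7500 13.0000] v=[1.0000 -1.0000 0.0000]
Step 2: x=[3.6875 8.3438 12.9688] v=[1.7500 -1.6250 -0.1250]
Step 3: x=[4.2071 7.9336 12.8594] v=[2.0782 -1.6407 -0.4375]
Step 4: x=[4.6925 7.6733 12.6343] v=[1.9415 -1.0411 -0.9004]
Step 5: x=[5.0505 7.6606 12.2891] v=[1.4319 -0.0510 -1.3809]
Step 6: x=[5.2348 7.9002 11.8653] v=[0.7370 0.9582 -1.6952]
Max displacement = 1.2348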